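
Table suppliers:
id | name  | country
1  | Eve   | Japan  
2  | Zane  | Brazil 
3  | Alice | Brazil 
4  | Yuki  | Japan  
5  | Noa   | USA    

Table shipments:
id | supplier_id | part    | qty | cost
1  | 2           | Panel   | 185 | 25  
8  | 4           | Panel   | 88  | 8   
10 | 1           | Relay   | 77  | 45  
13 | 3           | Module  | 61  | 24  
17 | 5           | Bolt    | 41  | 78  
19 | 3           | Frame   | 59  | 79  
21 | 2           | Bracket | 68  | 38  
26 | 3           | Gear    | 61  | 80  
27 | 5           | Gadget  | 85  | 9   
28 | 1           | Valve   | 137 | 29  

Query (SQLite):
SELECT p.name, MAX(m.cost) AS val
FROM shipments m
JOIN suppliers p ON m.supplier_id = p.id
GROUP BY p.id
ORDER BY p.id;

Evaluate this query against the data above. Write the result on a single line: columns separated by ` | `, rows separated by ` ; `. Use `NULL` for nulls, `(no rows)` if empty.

Join each shipments row to its suppliers via supplier_id.
Group joined rows by suppliers.id; compute MAX(m.cost) per group.
  1: ids {10, 28} → MAX(m.cost)=45
  2: ids {1, 21} → MAX(m.cost)=38
  3: ids {13, 19, 26} → MAX(m.cost)=80
  4: ids {8} → MAX(m.cost)=8
  5: ids {17, 27} → MAX(m.cost)=78

Eve | 45 ; Zane | 38 ; Alice | 80 ; Yuki | 8 ; Noa | 78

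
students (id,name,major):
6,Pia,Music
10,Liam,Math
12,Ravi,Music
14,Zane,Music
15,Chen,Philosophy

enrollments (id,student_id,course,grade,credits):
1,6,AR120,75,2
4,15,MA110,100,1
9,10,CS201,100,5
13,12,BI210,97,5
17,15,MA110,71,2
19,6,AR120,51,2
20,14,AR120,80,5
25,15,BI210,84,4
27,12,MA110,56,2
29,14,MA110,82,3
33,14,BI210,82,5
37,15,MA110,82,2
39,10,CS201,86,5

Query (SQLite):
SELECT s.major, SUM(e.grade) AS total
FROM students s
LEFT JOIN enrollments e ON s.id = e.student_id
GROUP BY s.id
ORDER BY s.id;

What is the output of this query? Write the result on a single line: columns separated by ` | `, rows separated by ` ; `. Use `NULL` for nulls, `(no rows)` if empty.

Music | 126 ; Math | 186 ; Music | 153 ; Music | 244 ; Philosophy | 337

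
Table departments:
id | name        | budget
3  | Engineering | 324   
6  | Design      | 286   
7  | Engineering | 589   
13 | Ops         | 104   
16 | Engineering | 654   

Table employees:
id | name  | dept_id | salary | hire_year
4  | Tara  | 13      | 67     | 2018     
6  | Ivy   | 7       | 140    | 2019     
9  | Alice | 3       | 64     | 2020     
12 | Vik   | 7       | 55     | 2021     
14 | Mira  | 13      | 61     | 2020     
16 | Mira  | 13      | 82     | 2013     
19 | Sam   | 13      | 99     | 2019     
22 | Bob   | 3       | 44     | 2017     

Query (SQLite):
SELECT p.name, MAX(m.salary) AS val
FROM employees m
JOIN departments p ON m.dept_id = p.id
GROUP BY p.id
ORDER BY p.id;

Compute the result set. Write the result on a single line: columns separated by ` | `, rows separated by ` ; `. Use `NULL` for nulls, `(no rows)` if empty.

Engineering | 64 ; Engineering | 140 ; Ops | 99

Join each employees row to its departments via dept_id.
Group joined rows by departments.id; compute MAX(m.salary) per group.
  3: ids {9, 22} → MAX(m.salary)=64
  7: ids {6, 12} → MAX(m.salary)=140
  13: ids {4, 14, 16, 19} → MAX(m.salary)=99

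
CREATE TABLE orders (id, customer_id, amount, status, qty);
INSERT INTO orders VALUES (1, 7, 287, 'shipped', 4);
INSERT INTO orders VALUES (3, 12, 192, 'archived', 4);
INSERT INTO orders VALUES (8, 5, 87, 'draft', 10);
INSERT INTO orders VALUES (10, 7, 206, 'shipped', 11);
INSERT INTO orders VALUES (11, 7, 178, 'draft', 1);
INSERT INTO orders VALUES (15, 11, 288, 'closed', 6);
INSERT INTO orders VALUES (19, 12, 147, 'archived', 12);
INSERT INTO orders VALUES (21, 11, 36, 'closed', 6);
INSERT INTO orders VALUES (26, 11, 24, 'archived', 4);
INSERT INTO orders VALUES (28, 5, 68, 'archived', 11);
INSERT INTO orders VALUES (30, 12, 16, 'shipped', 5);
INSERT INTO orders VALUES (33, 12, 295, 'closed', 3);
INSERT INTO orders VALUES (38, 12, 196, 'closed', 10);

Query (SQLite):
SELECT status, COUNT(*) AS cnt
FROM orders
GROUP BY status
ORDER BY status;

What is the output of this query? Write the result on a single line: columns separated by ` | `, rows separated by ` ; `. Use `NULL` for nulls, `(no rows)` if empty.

Partition orders by status; compute COUNT(*) within each group.
  archived: ids {3, 19, 26, 28} → COUNT(*)=4
  closed: ids {15, 21, 33, 38} → COUNT(*)=4
  draft: ids {8, 11} → COUNT(*)=2
  shipped: ids {1, 10, 30} → COUNT(*)=3

archived | 4 ; closed | 4 ; draft | 2 ; shipped | 3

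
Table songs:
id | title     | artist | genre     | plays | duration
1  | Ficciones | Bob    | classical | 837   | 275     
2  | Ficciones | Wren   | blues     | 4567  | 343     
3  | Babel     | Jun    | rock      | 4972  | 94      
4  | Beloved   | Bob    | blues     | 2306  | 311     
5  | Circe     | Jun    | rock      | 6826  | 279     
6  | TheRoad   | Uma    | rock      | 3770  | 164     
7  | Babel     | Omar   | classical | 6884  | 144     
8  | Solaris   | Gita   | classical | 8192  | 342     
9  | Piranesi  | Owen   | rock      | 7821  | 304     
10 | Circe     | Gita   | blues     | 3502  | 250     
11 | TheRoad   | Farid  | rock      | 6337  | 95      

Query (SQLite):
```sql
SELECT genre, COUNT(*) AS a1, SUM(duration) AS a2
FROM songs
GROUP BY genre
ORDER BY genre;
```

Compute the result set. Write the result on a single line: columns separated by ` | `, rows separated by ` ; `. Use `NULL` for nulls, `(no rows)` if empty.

blues | 3 | 904 ; classical | 3 | 761 ; rock | 5 | 936

Group songs by genre.
Per group compute: COUNT(*), SUM(duration).
  blues: ids {2, 4, 10} → COUNT(*)=3, SUM(duration)=904
  classical: ids {1, 7, 8} → COUNT(*)=3, SUM(duration)=761
  rock: ids {3, 5, 6, 9, 11} → COUNT(*)=5, SUM(duration)=936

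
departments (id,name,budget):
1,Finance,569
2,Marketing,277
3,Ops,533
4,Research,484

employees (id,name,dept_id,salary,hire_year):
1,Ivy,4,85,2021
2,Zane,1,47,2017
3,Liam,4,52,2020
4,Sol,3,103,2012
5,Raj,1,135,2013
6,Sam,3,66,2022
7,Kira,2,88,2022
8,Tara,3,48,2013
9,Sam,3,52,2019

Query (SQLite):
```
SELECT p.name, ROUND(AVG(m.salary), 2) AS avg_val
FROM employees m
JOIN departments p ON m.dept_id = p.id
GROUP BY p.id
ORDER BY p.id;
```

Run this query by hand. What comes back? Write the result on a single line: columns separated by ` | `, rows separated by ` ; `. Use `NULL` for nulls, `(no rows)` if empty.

Finance | 91 ; Marketing | 88 ; Ops | 67.25 ; Research | 68.5

Join each employees row to its departments via dept_id.
Group joined rows by departments.id; compute ROUND(AVG(m.salary), 2) per group.
  1: ids {2, 5} → ROUND(AVG(m.salary), 2)=91
  2: ids {7} → ROUND(AVG(m.salary), 2)=88
  3: ids {4, 6, 8, 9} → ROUND(AVG(m.salary), 2)=67.25
  4: ids {1, 3} → ROUND(AVG(m.salary), 2)=68.5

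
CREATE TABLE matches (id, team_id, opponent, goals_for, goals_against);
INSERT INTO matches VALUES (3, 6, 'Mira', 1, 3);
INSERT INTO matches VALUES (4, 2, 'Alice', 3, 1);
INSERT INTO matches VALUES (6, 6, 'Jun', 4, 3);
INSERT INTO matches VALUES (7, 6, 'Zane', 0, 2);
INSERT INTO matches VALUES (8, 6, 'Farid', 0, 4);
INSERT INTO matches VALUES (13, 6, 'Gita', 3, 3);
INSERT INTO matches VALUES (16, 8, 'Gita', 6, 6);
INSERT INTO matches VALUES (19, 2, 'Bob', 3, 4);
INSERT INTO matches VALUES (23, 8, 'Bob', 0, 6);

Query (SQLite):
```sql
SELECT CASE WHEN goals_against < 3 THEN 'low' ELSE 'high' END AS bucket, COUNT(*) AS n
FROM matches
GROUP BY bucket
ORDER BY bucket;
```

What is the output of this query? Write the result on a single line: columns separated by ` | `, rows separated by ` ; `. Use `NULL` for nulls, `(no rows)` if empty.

Bucket rows by goals_against < 3 → 'low' else 'high'; count each bucket.

high | 7 ; low | 2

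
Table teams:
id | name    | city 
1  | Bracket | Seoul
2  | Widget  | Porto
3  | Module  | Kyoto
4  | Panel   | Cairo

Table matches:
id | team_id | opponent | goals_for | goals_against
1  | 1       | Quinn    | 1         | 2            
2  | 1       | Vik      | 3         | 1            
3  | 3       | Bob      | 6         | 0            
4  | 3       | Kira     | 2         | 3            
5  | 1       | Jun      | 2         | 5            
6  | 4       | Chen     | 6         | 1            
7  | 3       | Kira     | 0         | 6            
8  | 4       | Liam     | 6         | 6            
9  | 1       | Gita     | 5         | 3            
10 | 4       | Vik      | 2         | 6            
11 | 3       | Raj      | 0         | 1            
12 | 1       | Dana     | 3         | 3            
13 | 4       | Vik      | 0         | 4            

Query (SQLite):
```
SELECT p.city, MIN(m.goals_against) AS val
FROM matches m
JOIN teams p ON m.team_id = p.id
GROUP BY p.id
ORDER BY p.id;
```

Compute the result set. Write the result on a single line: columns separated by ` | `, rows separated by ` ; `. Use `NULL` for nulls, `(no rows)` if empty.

Join each matches row to its teams via team_id.
Group joined rows by teams.id; compute MIN(m.goals_against) per group.
  1: ids {1, 2, 5, 9, 12} → MIN(m.goals_against)=1
  3: ids {3, 4, 7, 11} → MIN(m.goals_against)=0
  4: ids {6, 8, 10, 13} → MIN(m.goals_against)=1

Seoul | 1 ; Kyoto | 0 ; Cairo | 1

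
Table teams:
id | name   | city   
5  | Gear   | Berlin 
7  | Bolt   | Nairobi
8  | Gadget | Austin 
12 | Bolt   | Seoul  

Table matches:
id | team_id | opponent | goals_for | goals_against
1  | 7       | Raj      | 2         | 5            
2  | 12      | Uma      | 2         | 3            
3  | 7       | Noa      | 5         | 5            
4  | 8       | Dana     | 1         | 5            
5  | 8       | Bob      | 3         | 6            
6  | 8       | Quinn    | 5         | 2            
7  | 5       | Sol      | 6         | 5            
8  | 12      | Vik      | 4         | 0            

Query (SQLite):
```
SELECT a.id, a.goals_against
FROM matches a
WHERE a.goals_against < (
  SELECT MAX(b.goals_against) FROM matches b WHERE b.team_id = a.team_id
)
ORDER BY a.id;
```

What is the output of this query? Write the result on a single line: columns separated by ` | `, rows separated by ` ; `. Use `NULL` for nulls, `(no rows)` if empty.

4 | 5 ; 6 | 2 ; 8 | 0

For each matches row a, compute MAX(goals_against) over rows sharing a.team_id.
Keep row a if a.goals_against < that per-group MAX.
  team_id=5: MAX(goals_against) = 5
  team_id=7: MAX(goals_against) = 5
  team_id=8: MAX(goals_against) = 6
  team_id=12: MAX(goals_against) = 3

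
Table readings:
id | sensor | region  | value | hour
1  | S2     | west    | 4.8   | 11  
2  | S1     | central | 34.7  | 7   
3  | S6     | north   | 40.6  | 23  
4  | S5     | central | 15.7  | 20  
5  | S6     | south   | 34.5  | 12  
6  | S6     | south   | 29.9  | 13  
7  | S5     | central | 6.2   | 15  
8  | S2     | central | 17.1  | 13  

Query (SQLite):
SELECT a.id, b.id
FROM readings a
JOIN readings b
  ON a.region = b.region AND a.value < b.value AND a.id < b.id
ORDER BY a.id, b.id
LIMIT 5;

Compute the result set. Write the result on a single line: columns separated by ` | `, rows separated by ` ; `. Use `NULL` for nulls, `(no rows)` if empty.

4 | 8 ; 7 | 8

Pairs (a,b) with same region, a.value < b.value, a.id < b.id.
region groups: central:{2,4,7,8} north:{3} south:{5,6} west:{1}
Ordered by (a.id, b.id); first 5.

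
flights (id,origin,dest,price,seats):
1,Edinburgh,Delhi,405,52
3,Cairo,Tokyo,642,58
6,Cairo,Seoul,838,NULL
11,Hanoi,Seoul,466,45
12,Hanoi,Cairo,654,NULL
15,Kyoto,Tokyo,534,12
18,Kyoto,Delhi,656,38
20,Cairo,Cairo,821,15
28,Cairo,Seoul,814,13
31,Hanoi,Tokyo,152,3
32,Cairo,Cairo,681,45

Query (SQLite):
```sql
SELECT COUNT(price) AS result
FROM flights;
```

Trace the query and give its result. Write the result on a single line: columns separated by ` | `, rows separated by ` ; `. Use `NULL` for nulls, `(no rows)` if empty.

All price values: [405, 642, 838, 466, 654, 534, 656, 821, 814, 152, 681].
COUNT(price) counts non-NULL values → 11.

11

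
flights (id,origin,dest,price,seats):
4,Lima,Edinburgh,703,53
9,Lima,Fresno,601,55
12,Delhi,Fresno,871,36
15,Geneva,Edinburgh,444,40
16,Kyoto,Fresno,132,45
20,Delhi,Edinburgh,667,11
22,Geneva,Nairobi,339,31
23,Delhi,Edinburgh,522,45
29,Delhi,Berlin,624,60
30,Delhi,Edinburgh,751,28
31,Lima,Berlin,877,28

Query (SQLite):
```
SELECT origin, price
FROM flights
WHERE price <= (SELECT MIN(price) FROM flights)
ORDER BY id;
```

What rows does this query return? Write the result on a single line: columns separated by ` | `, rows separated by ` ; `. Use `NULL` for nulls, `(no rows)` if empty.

Scalar subquery: MIN(price) over all flights rows = 132.
Keep rows where price <= that value.

Kyoto | 132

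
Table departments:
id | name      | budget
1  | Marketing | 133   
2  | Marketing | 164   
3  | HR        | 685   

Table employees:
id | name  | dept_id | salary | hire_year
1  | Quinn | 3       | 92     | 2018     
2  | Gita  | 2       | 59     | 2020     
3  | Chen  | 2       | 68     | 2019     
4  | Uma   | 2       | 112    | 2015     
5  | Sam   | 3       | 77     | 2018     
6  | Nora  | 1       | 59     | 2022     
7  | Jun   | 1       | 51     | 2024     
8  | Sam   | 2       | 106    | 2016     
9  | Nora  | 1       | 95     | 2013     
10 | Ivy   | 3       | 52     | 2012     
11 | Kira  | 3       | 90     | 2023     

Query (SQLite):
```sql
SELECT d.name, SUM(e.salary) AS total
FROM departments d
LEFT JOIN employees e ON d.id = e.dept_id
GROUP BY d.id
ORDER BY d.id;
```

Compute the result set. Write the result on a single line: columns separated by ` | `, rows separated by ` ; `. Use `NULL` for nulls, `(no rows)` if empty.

Marketing | 205 ; Marketing | 345 ; HR | 311

LEFT JOIN keeps every departments row; unmatched ones get NULL for employees columns.
Group by departments.id and compute SUM(e.salary). SUM over an all-NULL group is NULL.
  1: ids {6, 7, 9} → SUM(e.salary)=205
  2: ids {2, 3, 4, 8} → SUM(e.salary)=345
  3: ids {1, 5, 10, 11} → SUM(e.salary)=311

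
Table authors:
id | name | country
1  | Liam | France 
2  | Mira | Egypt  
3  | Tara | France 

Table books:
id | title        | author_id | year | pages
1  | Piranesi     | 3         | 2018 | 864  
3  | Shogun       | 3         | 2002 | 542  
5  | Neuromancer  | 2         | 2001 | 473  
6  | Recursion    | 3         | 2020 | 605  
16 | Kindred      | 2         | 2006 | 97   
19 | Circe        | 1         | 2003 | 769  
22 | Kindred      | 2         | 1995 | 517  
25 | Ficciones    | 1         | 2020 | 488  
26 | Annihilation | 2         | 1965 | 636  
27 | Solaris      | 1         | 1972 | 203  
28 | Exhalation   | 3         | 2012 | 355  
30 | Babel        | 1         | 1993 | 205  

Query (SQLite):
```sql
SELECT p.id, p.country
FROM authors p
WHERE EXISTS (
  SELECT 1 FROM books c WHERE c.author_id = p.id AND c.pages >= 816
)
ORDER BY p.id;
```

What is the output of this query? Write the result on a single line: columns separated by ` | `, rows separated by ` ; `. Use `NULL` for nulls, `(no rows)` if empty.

3 | France

For each authors row, check whether any books with matching author_id has pages >= 816.
Keep rows where that is true.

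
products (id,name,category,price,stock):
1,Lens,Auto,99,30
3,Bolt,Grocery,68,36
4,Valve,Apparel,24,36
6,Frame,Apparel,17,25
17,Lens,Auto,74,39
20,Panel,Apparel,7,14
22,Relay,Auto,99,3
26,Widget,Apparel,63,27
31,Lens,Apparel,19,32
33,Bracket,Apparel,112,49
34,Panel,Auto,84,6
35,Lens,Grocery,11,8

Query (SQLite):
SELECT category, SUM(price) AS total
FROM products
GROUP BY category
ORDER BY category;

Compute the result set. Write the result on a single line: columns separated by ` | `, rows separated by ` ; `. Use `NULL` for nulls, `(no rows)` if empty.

Apparel | 242 ; Auto | 356 ; Grocery | 79

Partition products by category; compute SUM(price) within each group.
  Apparel: ids {4, 6, 20, 26, 31, 33} → SUM(price)=242
  Auto: ids {1, 17, 22, 34} → SUM(price)=356
  Grocery: ids {3, 35} → SUM(price)=79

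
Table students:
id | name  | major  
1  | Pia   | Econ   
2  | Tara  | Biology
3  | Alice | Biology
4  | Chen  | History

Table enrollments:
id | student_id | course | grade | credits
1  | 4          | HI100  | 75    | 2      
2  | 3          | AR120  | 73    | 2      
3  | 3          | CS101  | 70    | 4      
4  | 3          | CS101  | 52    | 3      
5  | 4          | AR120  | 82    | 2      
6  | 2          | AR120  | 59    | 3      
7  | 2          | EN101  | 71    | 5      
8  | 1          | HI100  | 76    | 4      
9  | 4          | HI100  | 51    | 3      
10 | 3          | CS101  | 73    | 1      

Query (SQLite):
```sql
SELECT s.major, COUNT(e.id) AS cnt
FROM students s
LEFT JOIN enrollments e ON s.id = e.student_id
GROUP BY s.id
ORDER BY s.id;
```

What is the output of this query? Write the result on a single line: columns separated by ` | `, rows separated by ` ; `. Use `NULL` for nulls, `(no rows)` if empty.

LEFT JOIN keeps every students row; unmatched ones get NULL for enrollments columns.
Group by students.id and compute COUNT(e.id). COUNT(col) of an all-NULL group is 0.
  1: ids {8} → COUNT(e.id)=1
  2: ids {6, 7} → COUNT(e.id)=2
  3: ids {2, 3, 4, 10} → COUNT(e.id)=4
  4: ids {1, 5, 9} → COUNT(e.id)=3

Econ | 1 ; Biology | 2 ; Biology | 4 ; History | 3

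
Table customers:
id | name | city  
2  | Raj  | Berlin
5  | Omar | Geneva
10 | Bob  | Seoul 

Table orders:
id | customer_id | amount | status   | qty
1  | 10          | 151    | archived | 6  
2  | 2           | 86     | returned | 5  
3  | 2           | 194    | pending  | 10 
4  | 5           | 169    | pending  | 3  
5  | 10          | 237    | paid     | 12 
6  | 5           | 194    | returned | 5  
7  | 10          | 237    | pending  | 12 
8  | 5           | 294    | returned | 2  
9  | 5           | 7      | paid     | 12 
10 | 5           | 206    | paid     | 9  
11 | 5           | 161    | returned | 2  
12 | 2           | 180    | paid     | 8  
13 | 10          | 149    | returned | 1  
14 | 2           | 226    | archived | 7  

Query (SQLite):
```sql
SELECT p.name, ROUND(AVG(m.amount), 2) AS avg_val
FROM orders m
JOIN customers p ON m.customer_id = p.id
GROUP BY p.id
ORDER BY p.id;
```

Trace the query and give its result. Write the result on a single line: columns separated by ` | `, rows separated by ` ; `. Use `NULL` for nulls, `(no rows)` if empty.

Raj | 171.5 ; Omar | 171.83 ; Bob | 193.5

Join each orders row to its customers via customer_id.
Group joined rows by customers.id; compute ROUND(AVG(m.amount), 2) per group.
  2: ids {2, 3, 12, 14} → ROUND(AVG(m.amount), 2)=171.5
  5: ids {4, 6, 8, 9, 10, 11} → ROUND(AVG(m.amount), 2)=171.83
  10: ids {1, 5, 7, 13} → ROUND(AVG(m.amount), 2)=193.5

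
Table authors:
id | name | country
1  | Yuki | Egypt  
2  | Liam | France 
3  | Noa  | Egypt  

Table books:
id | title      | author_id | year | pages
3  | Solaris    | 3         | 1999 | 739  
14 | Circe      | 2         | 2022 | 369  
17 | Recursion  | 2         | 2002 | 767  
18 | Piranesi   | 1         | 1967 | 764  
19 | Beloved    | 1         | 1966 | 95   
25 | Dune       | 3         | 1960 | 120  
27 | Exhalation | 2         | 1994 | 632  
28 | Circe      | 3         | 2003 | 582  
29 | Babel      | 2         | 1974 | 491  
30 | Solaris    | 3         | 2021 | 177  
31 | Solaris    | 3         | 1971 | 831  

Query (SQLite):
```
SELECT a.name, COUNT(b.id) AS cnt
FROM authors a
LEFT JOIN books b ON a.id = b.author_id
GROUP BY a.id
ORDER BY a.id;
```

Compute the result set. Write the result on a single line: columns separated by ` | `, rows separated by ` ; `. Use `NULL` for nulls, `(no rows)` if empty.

LEFT JOIN keeps every authors row; unmatched ones get NULL for books columns.
Group by authors.id and compute COUNT(b.id). COUNT(col) of an all-NULL group is 0.
  1: ids {18, 19} → COUNT(b.id)=2
  2: ids {14, 17, 27, 29} → COUNT(b.id)=4
  3: ids {3, 25, 28, 30, 31} → COUNT(b.id)=5

Yuki | 2 ; Liam | 4 ; Noa | 5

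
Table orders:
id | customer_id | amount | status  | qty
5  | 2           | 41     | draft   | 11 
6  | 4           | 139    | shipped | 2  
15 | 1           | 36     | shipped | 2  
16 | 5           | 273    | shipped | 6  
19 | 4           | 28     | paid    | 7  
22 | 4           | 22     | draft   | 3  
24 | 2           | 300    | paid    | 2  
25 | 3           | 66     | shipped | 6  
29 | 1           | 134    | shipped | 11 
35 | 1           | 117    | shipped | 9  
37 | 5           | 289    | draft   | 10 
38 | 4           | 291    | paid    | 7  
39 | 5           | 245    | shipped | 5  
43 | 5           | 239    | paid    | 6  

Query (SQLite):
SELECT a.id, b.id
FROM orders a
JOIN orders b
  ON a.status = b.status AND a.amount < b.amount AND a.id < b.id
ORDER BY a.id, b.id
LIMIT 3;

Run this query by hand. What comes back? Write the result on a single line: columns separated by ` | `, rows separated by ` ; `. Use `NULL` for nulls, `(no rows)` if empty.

Pairs (a,b) with same status, a.amount < b.amount, a.id < b.id.
status groups: draft:{5,22,37} paid:{19,24,38,43} shipped:{6,15,16,25,29,35,39}
Ordered by (a.id, b.id); first 3.

5 | 37 ; 6 | 16 ; 6 | 39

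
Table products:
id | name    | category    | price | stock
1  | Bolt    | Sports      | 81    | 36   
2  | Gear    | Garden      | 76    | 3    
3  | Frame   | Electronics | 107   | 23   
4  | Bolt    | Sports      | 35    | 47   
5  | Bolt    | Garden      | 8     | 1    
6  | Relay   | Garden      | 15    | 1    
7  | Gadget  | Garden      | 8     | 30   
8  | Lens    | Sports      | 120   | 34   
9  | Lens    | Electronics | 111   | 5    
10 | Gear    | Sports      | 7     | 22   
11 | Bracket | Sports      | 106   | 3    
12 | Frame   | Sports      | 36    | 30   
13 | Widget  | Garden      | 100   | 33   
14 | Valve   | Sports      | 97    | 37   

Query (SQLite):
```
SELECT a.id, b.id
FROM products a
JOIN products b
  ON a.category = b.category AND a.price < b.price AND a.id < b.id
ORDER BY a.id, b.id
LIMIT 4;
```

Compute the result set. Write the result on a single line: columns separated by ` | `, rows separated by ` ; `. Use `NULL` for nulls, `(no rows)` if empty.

1 | 8 ; 1 | 11 ; 1 | 14 ; 2 | 13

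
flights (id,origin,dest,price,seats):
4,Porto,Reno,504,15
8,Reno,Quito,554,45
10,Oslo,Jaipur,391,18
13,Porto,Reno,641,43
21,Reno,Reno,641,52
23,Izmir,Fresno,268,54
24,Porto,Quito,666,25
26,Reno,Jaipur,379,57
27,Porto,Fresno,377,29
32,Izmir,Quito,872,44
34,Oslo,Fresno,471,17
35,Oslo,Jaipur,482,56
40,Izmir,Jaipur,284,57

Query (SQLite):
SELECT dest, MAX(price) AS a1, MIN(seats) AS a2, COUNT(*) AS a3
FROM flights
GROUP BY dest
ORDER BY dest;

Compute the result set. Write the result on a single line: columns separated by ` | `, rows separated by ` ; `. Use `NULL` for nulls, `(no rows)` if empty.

Group flights by dest.
Per group compute: MAX(price), MIN(seats), COUNT(*).
  Fresno: ids {23, 27, 34} → MAX(price)=471, MIN(seats)=17, COUNT(*)=3
  Jaipur: ids {10, 26, 35, 40} → MAX(price)=482, MIN(seats)=18, COUNT(*)=4
  Quito: ids {8, 24, 32} → MAX(price)=872, MIN(seats)=25, COUNT(*)=3
  Reno: ids {4, 13, 21} → MAX(price)=641, MIN(seats)=15, COUNT(*)=3

Fresno | 471 | 17 | 3 ; Jaipur | 482 | 18 | 4 ; Quito | 872 | 25 | 3 ; Reno | 641 | 15 | 3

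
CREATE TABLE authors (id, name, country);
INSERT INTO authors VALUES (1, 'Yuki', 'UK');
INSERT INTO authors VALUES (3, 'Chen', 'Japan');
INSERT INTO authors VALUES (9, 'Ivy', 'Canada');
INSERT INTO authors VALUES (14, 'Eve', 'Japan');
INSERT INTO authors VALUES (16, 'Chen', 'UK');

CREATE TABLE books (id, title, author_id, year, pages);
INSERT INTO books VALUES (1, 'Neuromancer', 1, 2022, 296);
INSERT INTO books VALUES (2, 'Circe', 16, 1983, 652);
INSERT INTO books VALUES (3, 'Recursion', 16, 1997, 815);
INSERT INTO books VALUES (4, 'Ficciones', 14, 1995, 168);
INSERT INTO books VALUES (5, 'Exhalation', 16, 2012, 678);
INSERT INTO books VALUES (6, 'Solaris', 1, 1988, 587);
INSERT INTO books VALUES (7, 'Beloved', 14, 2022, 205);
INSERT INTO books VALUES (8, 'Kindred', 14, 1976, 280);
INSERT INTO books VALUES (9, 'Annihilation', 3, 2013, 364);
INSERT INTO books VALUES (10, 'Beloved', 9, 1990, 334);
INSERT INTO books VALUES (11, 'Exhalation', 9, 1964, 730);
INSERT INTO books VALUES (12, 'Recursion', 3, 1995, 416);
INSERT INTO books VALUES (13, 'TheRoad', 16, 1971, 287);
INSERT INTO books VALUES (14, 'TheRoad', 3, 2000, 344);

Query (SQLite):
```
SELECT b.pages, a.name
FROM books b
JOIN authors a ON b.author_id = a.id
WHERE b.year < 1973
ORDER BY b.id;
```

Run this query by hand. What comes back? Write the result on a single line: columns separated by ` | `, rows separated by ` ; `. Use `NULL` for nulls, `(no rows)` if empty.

Each books row matches the authors row where author_id = authors.id.
Then keep rows with b.year < 1973.

730 | Ivy ; 287 | Chen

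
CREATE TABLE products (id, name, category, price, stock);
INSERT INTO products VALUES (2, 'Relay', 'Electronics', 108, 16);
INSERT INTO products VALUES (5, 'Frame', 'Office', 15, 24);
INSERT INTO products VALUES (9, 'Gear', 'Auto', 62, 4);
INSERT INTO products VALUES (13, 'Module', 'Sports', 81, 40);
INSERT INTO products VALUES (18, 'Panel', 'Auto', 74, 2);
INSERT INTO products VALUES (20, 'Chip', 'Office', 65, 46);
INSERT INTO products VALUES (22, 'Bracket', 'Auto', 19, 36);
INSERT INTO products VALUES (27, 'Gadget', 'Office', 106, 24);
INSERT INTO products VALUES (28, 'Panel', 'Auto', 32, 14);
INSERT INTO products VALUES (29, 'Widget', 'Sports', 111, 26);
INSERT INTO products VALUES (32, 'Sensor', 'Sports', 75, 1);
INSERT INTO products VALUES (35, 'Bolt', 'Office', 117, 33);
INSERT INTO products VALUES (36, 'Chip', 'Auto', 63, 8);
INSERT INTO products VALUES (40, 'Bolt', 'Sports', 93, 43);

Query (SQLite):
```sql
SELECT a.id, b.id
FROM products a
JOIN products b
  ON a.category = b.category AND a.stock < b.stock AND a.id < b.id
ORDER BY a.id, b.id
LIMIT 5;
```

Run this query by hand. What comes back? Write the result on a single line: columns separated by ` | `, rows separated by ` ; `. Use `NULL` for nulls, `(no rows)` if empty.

5 | 20 ; 5 | 35 ; 9 | 22 ; 9 | 28 ; 9 | 36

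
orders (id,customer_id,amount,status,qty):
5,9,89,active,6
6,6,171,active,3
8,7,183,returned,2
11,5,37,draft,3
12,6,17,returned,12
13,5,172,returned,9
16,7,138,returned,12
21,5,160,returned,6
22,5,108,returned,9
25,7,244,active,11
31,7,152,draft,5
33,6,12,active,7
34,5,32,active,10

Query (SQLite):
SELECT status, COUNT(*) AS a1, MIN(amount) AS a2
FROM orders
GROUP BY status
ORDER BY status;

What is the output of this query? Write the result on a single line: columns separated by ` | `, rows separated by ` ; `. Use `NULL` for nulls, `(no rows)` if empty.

active | 5 | 12 ; draft | 2 | 37 ; returned | 6 | 17

Group orders by status.
Per group compute: COUNT(*), MIN(amount).
  active: ids {5, 6, 25, 33, 34} → COUNT(*)=5, MIN(amount)=12
  draft: ids {11, 31} → COUNT(*)=2, MIN(amount)=37
  returned: ids {8, 12, 13, 16, 21, 22} → COUNT(*)=6, MIN(amount)=17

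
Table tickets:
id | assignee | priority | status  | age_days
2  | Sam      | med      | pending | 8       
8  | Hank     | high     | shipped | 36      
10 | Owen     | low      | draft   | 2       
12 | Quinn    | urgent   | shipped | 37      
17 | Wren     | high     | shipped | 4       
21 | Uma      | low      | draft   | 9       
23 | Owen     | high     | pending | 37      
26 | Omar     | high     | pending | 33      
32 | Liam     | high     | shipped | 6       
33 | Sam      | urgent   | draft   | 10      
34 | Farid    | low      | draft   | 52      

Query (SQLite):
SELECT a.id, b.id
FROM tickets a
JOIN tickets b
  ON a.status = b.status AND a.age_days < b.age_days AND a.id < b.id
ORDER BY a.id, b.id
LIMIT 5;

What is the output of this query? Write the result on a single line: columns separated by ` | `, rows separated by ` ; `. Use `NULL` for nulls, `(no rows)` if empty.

Pairs (a,b) with same status, a.age_days < b.age_days, a.id < b.id.
status groups: draft:{10,21,33,34} pending:{2,23,26} shipped:{8,12,17,32}
Ordered by (a.id, b.id); first 5.

2 | 23 ; 2 | 26 ; 8 | 12 ; 10 | 21 ; 10 | 33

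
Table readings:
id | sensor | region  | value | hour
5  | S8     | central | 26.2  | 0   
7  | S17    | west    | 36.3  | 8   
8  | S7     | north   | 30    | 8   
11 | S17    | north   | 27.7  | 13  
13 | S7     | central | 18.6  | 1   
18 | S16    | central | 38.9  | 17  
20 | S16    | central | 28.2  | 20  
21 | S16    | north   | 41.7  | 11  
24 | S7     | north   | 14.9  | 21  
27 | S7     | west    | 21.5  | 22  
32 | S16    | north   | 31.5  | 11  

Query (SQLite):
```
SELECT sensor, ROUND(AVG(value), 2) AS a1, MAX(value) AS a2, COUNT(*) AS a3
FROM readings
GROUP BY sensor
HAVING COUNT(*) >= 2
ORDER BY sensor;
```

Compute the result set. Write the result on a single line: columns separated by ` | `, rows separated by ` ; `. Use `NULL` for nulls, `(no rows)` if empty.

S16 | 35.08 | 41.7 | 4 ; S17 | 32 | 36.3 | 2 ; S7 | 21.25 | 30 | 4

Group readings by sensor.
Per group compute: ROUND(AVG(value), 2), MAX(value), COUNT(*).
HAVING: drop groups with fewer than 2 rows.
  S16: ids {18, 20, 21, 32} → ROUND(AVG(value), 2)=35.08, MAX(value)=41.7, COUNT(*)=4
  S17: ids {7, 11} → ROUND(AVG(value), 2)=32, MAX(value)=36.3, COUNT(*)=2
  S7: ids {8, 13, 24, 27} → ROUND(AVG(value), 2)=21.25, MAX(value)=30, COUNT(*)=4
  S8: ids {5} → ROUND(AVG(value), 2)=26.2, MAX(value)=26.2, COUNT(*)=1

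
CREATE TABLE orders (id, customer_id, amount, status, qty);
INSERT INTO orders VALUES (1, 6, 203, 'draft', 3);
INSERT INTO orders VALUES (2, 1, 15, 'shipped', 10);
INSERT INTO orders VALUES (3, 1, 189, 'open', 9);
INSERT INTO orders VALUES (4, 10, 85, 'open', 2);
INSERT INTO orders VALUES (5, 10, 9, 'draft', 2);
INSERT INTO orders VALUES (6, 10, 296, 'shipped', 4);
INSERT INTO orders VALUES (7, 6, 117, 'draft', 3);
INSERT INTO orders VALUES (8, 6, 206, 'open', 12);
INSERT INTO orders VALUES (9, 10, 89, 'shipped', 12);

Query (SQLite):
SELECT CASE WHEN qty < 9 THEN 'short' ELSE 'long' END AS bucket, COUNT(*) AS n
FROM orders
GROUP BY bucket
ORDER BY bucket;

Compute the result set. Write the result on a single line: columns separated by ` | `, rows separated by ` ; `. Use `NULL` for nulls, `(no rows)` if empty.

Bucket rows by qty < 9 → 'short' else 'long'; count each bucket.

long | 4 ; short | 5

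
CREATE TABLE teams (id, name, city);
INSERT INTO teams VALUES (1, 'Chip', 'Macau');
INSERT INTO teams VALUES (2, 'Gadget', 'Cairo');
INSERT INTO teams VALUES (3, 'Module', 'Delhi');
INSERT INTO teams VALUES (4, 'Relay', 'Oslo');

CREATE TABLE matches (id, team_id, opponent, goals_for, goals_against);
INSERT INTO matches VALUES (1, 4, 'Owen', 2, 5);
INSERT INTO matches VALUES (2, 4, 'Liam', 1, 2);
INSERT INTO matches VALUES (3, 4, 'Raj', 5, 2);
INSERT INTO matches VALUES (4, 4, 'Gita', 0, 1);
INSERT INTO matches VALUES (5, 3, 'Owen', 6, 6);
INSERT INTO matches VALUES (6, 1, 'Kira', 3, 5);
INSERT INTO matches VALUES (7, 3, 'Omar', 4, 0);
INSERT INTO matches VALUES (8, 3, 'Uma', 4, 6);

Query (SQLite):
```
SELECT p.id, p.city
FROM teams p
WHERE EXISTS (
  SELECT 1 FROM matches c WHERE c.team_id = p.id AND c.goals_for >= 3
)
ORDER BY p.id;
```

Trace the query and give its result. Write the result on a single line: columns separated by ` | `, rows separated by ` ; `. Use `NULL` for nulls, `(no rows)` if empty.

1 | Macau ; 3 | Delhi ; 4 | Oslo

For each teams row, check whether any matches with matching team_id has goals_for >= 3.
Keep rows where that is true.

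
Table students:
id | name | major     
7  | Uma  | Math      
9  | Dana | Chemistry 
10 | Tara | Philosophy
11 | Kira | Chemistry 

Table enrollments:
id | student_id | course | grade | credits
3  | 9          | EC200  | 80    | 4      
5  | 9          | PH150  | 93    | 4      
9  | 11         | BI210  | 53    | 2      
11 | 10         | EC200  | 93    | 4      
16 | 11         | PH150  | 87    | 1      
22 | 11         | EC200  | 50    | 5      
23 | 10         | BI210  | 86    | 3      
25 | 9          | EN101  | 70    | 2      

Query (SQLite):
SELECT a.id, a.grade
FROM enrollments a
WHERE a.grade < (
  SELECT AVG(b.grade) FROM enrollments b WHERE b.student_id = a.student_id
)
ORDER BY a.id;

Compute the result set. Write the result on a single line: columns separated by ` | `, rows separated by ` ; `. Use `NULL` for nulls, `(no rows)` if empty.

For each enrollments row a, compute AVG(grade) over rows sharing a.student_id.
Keep row a if a.grade < that per-group AVG.
  student_id=9: AVG(grade) = 81.0
  student_id=10: AVG(grade) = 89.5
  student_id=11: AVG(grade) = 63.333333

3 | 80 ; 9 | 53 ; 22 | 50 ; 23 | 86 ; 25 | 70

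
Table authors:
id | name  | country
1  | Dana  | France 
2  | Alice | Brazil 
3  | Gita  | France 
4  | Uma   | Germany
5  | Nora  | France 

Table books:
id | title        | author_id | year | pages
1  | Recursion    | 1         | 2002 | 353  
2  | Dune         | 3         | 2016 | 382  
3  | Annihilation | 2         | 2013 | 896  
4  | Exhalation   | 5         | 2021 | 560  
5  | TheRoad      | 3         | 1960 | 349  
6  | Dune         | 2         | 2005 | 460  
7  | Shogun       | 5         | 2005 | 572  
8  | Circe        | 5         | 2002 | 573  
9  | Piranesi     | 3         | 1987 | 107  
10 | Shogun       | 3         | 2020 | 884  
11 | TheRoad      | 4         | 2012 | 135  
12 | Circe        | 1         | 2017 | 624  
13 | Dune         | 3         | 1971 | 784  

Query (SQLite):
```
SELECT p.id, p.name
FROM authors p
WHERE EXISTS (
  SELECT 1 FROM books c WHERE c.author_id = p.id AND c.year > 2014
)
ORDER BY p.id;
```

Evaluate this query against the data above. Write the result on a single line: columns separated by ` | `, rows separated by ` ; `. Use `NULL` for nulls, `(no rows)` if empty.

1 | Dana ; 3 | Gita ; 5 | Nora

For each authors row, check whether any books with matching author_id has year > 2014.
Keep rows where that is true.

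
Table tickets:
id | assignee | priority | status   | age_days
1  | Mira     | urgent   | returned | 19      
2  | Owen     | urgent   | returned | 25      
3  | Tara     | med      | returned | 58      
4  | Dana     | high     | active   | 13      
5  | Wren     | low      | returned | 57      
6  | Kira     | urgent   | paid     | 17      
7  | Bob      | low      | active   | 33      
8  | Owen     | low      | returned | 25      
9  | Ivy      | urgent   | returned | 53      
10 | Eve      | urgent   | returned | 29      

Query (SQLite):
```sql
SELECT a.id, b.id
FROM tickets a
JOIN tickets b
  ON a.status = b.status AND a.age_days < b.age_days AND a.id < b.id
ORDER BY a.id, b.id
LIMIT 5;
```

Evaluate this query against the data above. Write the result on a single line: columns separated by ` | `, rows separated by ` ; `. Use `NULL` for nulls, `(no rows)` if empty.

1 | 2 ; 1 | 3 ; 1 | 5 ; 1 | 8 ; 1 | 9

Pairs (a,b) with same status, a.age_days < b.age_days, a.id < b.id.
status groups: active:{4,7} paid:{6} returned:{1,2,3,5,8,9,10}
Ordered by (a.id, b.id); first 5.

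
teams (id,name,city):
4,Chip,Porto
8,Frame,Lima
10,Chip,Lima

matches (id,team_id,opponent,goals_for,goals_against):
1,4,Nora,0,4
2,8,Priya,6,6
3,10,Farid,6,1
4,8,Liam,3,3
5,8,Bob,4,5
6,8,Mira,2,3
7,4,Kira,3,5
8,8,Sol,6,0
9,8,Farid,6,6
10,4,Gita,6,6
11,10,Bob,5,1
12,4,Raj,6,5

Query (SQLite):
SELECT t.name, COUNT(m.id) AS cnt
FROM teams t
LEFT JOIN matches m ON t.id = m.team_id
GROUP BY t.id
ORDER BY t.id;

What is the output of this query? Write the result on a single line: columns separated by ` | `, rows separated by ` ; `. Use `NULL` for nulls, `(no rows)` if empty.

Chip | 4 ; Frame | 6 ; Chip | 2

LEFT JOIN keeps every teams row; unmatched ones get NULL for matches columns.
Group by teams.id and compute COUNT(m.id). COUNT(col) of an all-NULL group is 0.
  4: ids {1, 7, 10, 12} → COUNT(m.id)=4
  8: ids {2, 4, 5, 6, 8, 9} → COUNT(m.id)=6
  10: ids {3, 11} → COUNT(m.id)=2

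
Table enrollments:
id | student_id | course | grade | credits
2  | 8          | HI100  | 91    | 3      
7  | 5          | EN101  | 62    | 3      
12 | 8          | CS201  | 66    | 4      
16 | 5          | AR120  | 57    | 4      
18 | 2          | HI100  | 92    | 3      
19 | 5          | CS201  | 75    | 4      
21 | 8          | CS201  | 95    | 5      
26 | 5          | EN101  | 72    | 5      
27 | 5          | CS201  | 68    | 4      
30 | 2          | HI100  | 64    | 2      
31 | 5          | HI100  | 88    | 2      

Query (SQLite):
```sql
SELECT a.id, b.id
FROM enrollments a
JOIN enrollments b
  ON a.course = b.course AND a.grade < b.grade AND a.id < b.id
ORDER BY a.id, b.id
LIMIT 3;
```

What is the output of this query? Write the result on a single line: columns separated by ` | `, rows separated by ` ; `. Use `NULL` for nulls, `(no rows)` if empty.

2 | 18 ; 7 | 26 ; 12 | 19

Pairs (a,b) with same course, a.grade < b.grade, a.id < b.id.
course groups: AR120:{16} CS201:{12,19,21,27} EN101:{7,26} HI100:{2,18,30,31}
Ordered by (a.id, b.id); first 3.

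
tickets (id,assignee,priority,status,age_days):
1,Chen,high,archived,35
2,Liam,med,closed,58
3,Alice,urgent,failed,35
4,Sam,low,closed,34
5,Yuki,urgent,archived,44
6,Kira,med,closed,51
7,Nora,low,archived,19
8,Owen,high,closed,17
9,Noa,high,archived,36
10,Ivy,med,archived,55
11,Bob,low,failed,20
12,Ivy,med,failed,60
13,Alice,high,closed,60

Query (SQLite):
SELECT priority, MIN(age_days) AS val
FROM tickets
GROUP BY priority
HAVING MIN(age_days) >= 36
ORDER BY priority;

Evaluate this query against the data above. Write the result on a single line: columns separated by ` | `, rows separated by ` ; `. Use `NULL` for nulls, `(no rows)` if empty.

Partition tickets by priority; compute MIN(age_days) within each group.
HAVING: keep groups where MIN(age_days) >= 36.
  high: ids {1, 8, 9, 13} → MIN(age_days)=17
  low: ids {4, 7, 11} → MIN(age_days)=19
  med: ids {2, 6, 10, 12} → MIN(age_days)=51
  urgent: ids {3, 5} → MIN(age_days)=35

med | 51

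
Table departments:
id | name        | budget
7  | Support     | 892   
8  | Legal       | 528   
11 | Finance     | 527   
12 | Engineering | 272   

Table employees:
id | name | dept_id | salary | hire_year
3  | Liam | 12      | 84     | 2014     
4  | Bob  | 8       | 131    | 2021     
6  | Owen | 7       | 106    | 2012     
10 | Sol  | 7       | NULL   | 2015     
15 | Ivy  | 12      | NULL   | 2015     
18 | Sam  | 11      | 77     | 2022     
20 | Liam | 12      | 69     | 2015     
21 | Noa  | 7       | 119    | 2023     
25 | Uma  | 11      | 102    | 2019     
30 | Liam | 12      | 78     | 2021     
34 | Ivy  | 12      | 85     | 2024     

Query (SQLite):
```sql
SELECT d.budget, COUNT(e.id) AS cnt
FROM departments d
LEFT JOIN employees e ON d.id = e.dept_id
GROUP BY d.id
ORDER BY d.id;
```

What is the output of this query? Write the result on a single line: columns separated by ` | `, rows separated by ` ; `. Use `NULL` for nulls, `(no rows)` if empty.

LEFT JOIN keeps every departments row; unmatched ones get NULL for employees columns.
Group by departments.id and compute COUNT(e.id). COUNT(col) of an all-NULL group is 0.
  7: ids {6, 10, 21} → COUNT(e.id)=3
  8: ids {4} → COUNT(e.id)=1
  11: ids {18, 25} → COUNT(e.id)=2
  12: ids {3, 15, 20, 30, 34} → COUNT(e.id)=5

892 | 3 ; 528 | 1 ; 527 | 2 ; 272 | 5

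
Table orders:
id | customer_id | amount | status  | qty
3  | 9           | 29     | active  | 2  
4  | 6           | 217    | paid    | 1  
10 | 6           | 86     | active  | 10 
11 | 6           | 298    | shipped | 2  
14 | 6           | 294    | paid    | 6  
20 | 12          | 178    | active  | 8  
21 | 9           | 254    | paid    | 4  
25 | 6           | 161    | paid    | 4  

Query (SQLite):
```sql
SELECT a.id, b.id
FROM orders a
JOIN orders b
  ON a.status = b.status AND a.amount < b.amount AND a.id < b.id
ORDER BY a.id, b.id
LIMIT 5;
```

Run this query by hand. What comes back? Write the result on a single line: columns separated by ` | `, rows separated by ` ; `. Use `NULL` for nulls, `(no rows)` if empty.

3 | 10 ; 3 | 20 ; 4 | 14 ; 4 | 21 ; 10 | 20

Pairs (a,b) with same status, a.amount < b.amount, a.id < b.id.
status groups: active:{3,10,20} paid:{4,14,21,25} shipped:{11}
Ordered by (a.id, b.id); first 5.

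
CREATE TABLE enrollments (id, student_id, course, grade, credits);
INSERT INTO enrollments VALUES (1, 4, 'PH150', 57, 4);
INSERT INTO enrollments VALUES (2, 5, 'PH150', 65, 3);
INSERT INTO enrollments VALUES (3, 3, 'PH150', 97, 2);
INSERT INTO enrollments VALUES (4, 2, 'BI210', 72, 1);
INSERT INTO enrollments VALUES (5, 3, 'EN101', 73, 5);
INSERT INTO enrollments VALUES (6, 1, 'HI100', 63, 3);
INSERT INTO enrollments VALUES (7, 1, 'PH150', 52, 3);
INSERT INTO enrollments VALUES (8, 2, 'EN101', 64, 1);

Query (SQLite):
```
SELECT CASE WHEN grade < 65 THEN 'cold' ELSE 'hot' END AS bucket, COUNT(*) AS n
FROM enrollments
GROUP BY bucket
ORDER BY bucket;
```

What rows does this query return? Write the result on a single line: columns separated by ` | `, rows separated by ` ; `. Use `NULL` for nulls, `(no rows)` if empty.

cold | 4 ; hot | 4

Bucket rows by grade < 65 → 'cold' else 'hot'; count each bucket.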